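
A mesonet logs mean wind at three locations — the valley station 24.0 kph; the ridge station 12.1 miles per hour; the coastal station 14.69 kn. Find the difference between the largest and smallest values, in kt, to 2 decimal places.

the valley station: 24.0 km/h = 12.9590 kt.
the ridge station: 12.1 mph = 10.5146 kt.
Spread: 14.6900 − 10.5146 = 4.18 kt.

4.18 kt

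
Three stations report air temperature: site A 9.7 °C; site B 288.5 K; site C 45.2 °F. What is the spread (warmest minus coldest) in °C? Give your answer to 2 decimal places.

site B: 288.5 K = 15.350 °C.
site C: 45.2 °F = 7.333 °C.
Spread: 15.350 − 7.333 = 8.017 °C.

8.02 °C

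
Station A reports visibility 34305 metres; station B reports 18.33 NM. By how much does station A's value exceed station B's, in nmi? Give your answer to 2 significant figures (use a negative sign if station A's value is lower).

station A: 34305 m = 18.5232 nmi.
Difference: 18.5232 − 18.3300 = 0.19 nmi.

0.19 nmi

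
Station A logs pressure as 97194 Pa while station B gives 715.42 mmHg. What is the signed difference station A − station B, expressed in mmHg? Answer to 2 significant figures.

14 mmHg

station A: 97194 Pa = 729.01 mmHg.
Difference: 729.01 − 715.42 = 14 mmHg.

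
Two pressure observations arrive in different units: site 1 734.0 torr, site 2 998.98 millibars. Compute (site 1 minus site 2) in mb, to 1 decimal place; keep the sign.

site 1: 734.0 mmHg = 978.586 mb.
Difference: 978.586 − 998.980 = -20.4 mb.

-20.4 mb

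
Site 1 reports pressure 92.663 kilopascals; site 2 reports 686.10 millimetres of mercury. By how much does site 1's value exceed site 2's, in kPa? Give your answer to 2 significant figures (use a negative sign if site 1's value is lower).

1.2 kPa

site 2: 686.10 mmHg = 91.472 kPa.
Difference: 92.663 − 91.472 = 1.2 kPa.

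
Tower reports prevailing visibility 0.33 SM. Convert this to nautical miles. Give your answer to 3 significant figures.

0.287 nmi

1 SM = 0.868976 nmi, so 0.33 × 0.868976 = 0.287 nmi.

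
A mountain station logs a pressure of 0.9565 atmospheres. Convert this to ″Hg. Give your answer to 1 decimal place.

1 atm = 29.9213 inHg, so 0.9565 × 29.9213 = 28.6 inHg.

28.6 inHg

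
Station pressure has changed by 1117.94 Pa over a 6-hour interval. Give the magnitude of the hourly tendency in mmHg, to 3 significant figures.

1117.94 Pa / 6 h × 0.00750062 mmHg/Pa = 1.40 mmHg/h.

1.40 mmHg per hour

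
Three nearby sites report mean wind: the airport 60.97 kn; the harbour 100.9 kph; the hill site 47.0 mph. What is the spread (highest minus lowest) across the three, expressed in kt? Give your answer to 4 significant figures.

20.13 kt

the harbour: 100.9 km/h = 54.4816 kt.
the hill site: 47.0 mph = 40.8419 kt.
Spread: 60.9700 − 40.8419 = 20.13 kt.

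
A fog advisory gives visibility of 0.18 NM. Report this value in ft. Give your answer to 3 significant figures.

1090 ft

1 nmi = 6076.12 ft, so 0.18 × 6076.12 = 1090 ft.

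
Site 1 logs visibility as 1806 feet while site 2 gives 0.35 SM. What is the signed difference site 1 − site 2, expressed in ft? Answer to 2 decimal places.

-42.00 ft

site 2: 0.35 SM = 1848.0000 ft.
Difference: 1806.0000 − 1848.0000 = -42.00 ft.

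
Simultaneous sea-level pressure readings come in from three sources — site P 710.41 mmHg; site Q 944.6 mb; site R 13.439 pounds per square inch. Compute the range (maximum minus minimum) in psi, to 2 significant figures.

site P: 710.41 mmHg = 13.7370 psi.
site Q: 944.6 mb = 13.7003 psi.
Spread: 13.7370 − 13.4390 = 0.30 psi.

0.30 psi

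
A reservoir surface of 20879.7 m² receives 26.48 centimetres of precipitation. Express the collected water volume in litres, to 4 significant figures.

Depth: 26.48 cm × 10 = 264.8 mm.
1 mm over 1 m² is 1 L, so volume = 264.8 × 20879.7 = 5528944.6 L ≈ 5529000 L.

5529000 litres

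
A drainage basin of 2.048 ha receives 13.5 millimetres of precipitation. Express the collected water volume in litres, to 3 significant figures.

Area: 2.048 ha = 20480 m².
1 mm over 1 m² is 1 L, so volume = 13.5 × 20480 = 276480 L ≈ 276000 L.

276000 litres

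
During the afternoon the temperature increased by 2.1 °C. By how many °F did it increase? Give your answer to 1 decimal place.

3.8 °F

Converting a difference, only the 9/5 scale factor applies: Δ°F = 2.1 × 1.8 = 3.8 °F.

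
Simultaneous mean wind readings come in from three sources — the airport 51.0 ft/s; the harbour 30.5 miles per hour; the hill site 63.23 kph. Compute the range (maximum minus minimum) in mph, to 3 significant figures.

the airport: 51.0 ft/s = 34.7727 mph.
the hill site: 63.23 km/h = 39.2893 mph.
Spread: 39.2893 − 30.5000 = 8.79 mph.

8.79 mph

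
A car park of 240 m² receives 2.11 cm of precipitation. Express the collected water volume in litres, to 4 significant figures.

Depth: 2.11 cm × 10 = 21.1 mm.
1 mm over 1 m² is 1 L, so volume = 21.1 × 240 = 5064 L.

5064 litres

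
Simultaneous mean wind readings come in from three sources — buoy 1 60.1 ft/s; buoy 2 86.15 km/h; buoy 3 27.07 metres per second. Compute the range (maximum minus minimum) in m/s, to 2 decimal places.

buoy 1: 60.1 ft/s = 18.3185 m/s.
buoy 2: 86.15 km/h = 23.9306 m/s.
Spread: 27.0700 − 18.3185 = 8.75 m/s.

8.75 m/s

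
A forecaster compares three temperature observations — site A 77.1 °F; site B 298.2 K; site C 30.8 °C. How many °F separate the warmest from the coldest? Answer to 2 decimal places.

site A: 77.1 °F = 25.056 °C.
site B: 298.2 K = 25.050 °C.
Spread: 30.800 − 25.050 = 5.750 °C = 10.35 °F.

10.35 °F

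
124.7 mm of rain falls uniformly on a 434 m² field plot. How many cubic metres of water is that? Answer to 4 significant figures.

54.12 cubic metres

1 mm over 1 m² is 1 L, so volume = 124.7 × 434 = 54119.8 L = 54.12 m³.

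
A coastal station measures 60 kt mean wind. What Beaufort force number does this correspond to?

Beaufort force 11

60 kt lies in the Beaufort 11 band (violent storm, 56–63 kt).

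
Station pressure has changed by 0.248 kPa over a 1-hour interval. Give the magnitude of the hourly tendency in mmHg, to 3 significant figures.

1.86 mmHg per hour

0.248 kPa / 1 h × 7.50062 mmHg/kPa = 1.86 mmHg/h.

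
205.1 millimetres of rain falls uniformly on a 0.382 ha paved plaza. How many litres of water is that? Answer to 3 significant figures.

783000 litres

Area: 0.382 ha = 3820 m².
1 mm over 1 m² is 1 L, so volume = 205.1 × 3820 = 783482 L ≈ 783000 L.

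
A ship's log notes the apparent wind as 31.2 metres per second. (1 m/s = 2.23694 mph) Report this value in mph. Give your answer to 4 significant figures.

1 m/s = 2.23694 mph, so 31.2 × 2.23694 = 69.79 mph.

69.79 mph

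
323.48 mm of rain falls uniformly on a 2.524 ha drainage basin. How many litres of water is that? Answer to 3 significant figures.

Area: 2.524 ha = 25240 m².
1 mm over 1 m² is 1 L, so volume = 323.48 × 25240 = 8164635.2 L ≈ 8160000 L.

8160000 litres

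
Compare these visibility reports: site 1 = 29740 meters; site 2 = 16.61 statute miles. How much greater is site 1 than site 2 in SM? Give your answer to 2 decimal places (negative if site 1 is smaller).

1.87 SM

site 1: 29740 m = 18.4796 SM.
Difference: 18.4796 − 16.6100 = 1.87 SM.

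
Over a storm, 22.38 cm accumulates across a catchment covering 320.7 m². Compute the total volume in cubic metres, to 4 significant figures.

Depth: 22.38 cm × 10 = 223.8 mm.
1 mm over 1 m² is 1 L, so volume = 223.8 × 320.7 = 71772.66 L = 71.77 m³.

71.77 cubic metres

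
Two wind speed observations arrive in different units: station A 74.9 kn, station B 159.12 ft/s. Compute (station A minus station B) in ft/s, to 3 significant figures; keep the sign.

-32.7 ft/s

station A: 74.9 kt = 126.417 ft/s.
Difference: 126.417 − 159.120 = -32.7 ft/s.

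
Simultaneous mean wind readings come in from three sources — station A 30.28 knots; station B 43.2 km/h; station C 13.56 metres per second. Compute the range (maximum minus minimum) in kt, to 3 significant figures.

6.95 kt

station B: 43.2 km/h = 23.3261 kt.
station C: 13.56 m/s = 26.3585 kt.
Spread: 30.2800 − 23.3261 = 6.95 kt.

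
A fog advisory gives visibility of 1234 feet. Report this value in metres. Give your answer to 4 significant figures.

376.1 m

1 ft = 0.3048 m, so 1234 × 0.3048 = 376.1 m.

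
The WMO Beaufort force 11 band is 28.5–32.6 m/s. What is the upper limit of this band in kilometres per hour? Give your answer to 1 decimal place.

28.5–32.6 m/s × 3.6 = 102.6–117.4 km/h.

117.4 km/h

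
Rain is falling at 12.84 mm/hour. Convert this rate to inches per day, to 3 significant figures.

12.1 in/day

12.84 mm/hour × 0.0393701 in/mm × 24 hour/day = 12.1 in/day.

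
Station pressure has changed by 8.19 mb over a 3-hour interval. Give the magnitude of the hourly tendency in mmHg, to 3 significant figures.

2.05 mmHg per hour

8.19 mb / 3 h × 0.750062 mmHg/mb = 2.05 mmHg/h.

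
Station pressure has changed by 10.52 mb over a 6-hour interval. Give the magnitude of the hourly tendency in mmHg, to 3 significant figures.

10.52 mb / 6 h × 0.750062 mmHg/mb = 1.32 mmHg/h.

1.32 mmHg per hour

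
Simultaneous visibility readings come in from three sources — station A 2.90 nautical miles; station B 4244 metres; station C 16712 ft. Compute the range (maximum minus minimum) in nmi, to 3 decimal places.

station B: 4244 m = 2.29158 nmi.
station C: 16712 ft = 2.75044 nmi.
Spread: 2.90000 − 2.29158 = 0.608 nmi.

0.608 nmi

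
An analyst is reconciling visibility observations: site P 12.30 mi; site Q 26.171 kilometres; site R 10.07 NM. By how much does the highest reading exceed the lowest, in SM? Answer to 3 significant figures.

4.67 SM

site Q: 26.171 km = 16.2619 SM.
site R: 10.07 nmi = 11.5883 SM.
Spread: 16.2619 − 11.5883 = 4.67 SM.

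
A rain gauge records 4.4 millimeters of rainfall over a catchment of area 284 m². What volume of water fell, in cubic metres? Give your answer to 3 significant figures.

1.25 cubic metres

1 mm over 1 m² is 1 L, so volume = 4.4 × 284 = 1249.6 L = 1.25 m³.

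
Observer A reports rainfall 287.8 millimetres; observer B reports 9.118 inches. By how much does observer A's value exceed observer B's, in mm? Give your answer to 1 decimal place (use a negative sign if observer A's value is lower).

56.2 mm

observer B: 9.118 in = 231.597 mm.
Difference: 287.800 − 231.597 = 56.2 mm.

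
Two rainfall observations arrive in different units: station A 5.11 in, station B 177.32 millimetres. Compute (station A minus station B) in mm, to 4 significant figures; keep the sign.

-47.53 mm

station A: 5.11 in = 129.7940 mm.
Difference: 129.7940 − 177.3200 = -47.53 mm.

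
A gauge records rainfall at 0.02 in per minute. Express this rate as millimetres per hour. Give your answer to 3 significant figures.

30.5 mm/hour

0.02 in/minute × 25.4 mm/in × 60 minute/hour = 30.5 mm/hour.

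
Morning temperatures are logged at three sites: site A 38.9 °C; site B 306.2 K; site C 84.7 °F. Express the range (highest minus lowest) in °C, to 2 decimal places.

site B: 306.2 K = 33.050 °C.
site C: 84.7 °F = 29.278 °C.
Spread: 38.900 − 29.278 = 9.622 °C.

9.62 °C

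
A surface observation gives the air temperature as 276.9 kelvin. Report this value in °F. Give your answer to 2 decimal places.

38.75 °F

First to °C: 3.75 °C.
Then to °F: 38.75 °F.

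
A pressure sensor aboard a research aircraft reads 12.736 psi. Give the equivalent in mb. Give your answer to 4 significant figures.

1 psi = 68.9476 mb, so 12.736 × 68.9476 = 878.1 mb.

878.1 mb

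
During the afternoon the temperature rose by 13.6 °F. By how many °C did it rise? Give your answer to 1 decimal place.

7.6 °C

A change of 1 °C equals a change of 1.8 °F: Δ°C = 13.6 × 0.5556 = 7.6 °C.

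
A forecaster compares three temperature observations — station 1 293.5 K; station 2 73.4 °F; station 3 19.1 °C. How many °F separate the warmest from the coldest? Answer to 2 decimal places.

7.02 °F

station 1: 293.5 K = 20.350 °C.
station 2: 73.4 °F = 23.000 °C.
Spread: 23.000 − 19.100 = 3.900 °C = 7.02 °F.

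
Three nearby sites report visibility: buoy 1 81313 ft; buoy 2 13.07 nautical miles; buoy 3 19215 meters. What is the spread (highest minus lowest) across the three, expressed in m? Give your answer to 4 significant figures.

buoy 1: 81313 ft = 24784.20 m.
buoy 2: 13.07 nmi = 24205.64 m.
Spread: 24784.20 − 19215.00 = 5569 m.

5569 m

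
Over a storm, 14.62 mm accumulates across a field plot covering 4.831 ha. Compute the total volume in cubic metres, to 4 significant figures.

Area: 4.831 ha = 48310 m².
1 mm over 1 m² is 1 L, so volume = 14.62 × 48310 = 706292.2 L = 706.3 m³.

706.3 cubic metres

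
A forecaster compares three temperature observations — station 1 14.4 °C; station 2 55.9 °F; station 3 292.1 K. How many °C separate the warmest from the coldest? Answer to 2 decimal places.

5.67 °C

station 2: 55.9 °F = 13.278 °C.
station 3: 292.1 K = 18.950 °C.
Spread: 18.950 − 13.278 = 5.672 °C.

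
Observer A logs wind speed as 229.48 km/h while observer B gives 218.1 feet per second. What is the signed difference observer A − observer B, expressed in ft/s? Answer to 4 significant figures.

observer A: 229.48 km/h = 209.13532 ft/s.
Difference: 209.13532 − 218.10000 = -8.965 ft/s.

-8.965 ft/s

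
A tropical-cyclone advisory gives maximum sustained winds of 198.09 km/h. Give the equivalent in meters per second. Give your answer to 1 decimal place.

1 km/h = 0.277778 m/s, so 198.09 × 0.277778 = 55.0 m/s.

55.0 m/s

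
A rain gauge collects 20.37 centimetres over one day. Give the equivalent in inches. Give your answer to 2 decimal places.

8.02 in

1 cm = 0.393701 in, so 20.37 × 0.393701 = 8.02 in.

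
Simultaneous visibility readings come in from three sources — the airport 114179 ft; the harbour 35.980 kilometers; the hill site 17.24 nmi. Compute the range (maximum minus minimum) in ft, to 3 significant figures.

the harbour: 35.980 km = 118044.62 ft.
the hill site: 17.24 nmi = 104752.23 ft.
Spread: 118044.62 − 104752.23 = 13300 ft.

13300 ft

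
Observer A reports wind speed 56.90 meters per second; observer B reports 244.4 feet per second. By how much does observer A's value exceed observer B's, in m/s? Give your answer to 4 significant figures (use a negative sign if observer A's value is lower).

-17.59 m/s

observer B: 244.4 ft/s = 74.4931 m/s.
Difference: 56.9000 − 74.4931 = -17.59 m/s.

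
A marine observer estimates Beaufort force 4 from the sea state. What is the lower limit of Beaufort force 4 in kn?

Beaufort 4 (moderate breeze) spans 11–16 knots.

11 kt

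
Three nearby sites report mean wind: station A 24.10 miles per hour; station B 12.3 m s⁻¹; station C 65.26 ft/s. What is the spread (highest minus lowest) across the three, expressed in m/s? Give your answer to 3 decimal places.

9.118 m/s

station A: 24.10 mph = 10.77366 m/s.
station C: 65.26 ft/s = 19.89125 m/s.
Spread: 19.89125 − 10.77366 = 9.118 m/s.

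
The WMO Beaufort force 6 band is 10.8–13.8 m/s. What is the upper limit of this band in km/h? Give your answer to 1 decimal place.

10.8–13.8 m/s × 3.6 = 38.9–49.7 km/h.

49.7 km/h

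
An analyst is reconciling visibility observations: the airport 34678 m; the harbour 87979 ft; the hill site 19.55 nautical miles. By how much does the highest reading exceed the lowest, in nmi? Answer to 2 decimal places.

5.07 nmi

the airport: 34678 m = 18.7246 nmi.
the harbour: 87979 ft = 14.4795 nmi.
Spread: 19.5500 − 14.4795 = 5.07 nmi.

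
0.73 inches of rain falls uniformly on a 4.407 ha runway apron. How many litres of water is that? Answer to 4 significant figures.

817100 litres

Depth: 0.73 in × 25.4 = 18.542 mm.
Area: 4.407 ha = 44070 m².
1 mm over 1 m² is 1 L, so volume = 18.542 × 44070 = 817145.94 L ≈ 817100 L.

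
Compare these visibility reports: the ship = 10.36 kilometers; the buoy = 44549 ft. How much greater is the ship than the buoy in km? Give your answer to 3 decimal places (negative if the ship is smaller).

the buoy: 44549 ft = 13.57854 km.
Difference: 10.36000 − 13.57854 = -3.219 km.

-3.219 km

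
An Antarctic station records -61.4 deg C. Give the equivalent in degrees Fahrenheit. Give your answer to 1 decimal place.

°F = °C × 9/5 + 32 = -61.4 × 1.8 + 32 = -78.5 °F.

-78.5 °F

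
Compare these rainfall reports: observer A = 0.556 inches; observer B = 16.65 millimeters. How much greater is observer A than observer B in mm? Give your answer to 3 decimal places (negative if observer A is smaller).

-2.528 mm

observer A: 0.556 in = 14.12240 mm.
Difference: 14.12240 − 16.65000 = -2.528 mm.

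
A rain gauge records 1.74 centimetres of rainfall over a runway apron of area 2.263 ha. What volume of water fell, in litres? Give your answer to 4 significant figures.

Depth: 1.74 cm × 10 = 17.4 mm.
Area: 2.263 ha = 22630 m².
1 mm over 1 m² is 1 L, so volume = 17.4 × 22630 = 393762 L ≈ 393800 L.

393800 litres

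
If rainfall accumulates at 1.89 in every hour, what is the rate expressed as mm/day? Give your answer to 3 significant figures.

1.89 in/hour × 25.4 mm/in × 24 hour/day = 1150 mm/day.

1150 mm/day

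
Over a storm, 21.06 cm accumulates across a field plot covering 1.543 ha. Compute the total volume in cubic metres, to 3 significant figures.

Depth: 21.06 cm × 10 = 210.6 mm.
Area: 1.543 ha = 15430 m².
1 mm over 1 m² is 1 L, so volume = 210.6 × 15430 = 3249558 L = 3250 m³.

3250 cubic metres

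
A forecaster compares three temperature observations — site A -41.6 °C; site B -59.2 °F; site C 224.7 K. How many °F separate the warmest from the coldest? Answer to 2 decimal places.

16.32 °F

site B: -59.2 °F = -50.667 °C.
site C: 224.7 K = -48.450 °C.
Spread: (-41.600) − (-50.667) = 9.067 °C = 16.32 °F.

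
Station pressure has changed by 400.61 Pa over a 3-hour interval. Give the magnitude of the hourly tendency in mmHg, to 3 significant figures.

1.00 mmHg per hour

400.61 Pa / 3 h × 0.00750062 mmHg/Pa = 1.00 mmHg/h.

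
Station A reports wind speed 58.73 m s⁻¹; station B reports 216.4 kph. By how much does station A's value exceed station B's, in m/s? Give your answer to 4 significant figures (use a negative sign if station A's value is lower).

-1.381 m/s

station B: 216.4 km/h = 60.11111 m/s.
Difference: 58.73000 − 60.11111 = -1.381 m/s.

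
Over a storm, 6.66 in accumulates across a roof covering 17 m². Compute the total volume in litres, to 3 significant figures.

2880 litres

Depth: 6.66 in × 25.4 = 169.164 mm.
1 mm over 1 m² is 1 L, so volume = 169.164 × 17 = 2875.788 L ≈ 2880 L.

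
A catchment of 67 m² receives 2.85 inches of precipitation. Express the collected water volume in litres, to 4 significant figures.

Depth: 2.85 in × 25.4 = 72.39 mm.
1 mm over 1 m² is 1 L, so volume = 72.39 × 67 = 4850.13 L ≈ 4850 L.

4850 litres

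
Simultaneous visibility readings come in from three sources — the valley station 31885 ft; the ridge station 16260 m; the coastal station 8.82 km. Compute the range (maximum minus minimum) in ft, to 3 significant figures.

24400 ft

the ridge station: 16260 m = 53346.46 ft.
the coastal station: 8.82 km = 28937.01 ft.
Spread: 53346.46 − 28937.01 = 24400 ft.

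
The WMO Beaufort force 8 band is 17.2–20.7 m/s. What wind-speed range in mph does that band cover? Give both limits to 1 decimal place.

38.5 to 46.3 mph

17.2–20.7 m/s × 2.237 = 38.5–46.3 mph.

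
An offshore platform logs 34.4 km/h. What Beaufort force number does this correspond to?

34.4 km/h = 9.6 m/s, which is Beaufort 5 (fresh breeze, 8.0–10.7 m/s).

Beaufort force 5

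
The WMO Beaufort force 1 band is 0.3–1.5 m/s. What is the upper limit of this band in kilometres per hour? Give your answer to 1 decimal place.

5.4 km/h

0.3–1.5 m/s × 3.6 = 1.1–5.4 km/h.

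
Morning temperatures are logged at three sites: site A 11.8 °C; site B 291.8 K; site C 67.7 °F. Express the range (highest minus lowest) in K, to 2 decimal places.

8.03 K

site B: 291.8 K = 18.650 °C.
site C: 67.7 °F = 19.833 °C.
Spread: 19.833 − 11.800 = 8.033 °C.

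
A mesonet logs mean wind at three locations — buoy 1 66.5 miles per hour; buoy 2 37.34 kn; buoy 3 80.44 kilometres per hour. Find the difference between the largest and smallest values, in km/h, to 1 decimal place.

buoy 1: 66.5 mph = 107.021 km/h.
buoy 2: 37.34 kt = 69.154 km/h.
Spread: 107.021 − 69.154 = 37.9 km/h.

37.9 km/h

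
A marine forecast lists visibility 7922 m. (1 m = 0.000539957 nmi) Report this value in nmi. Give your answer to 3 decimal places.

4.278 nmi

1 m = 0.000539957 nmi, so 7922 × 0.000539957 = 4.278 nmi.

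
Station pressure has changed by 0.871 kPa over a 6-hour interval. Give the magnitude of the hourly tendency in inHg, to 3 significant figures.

0.871 kPa / 6 h × 0.2953 inHg/kPa = 0.0429 inHg/h.

0.0429 inHg per hour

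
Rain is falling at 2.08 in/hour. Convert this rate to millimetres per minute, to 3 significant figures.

2.08 in/hour × 25.4 mm/in × 0.0166667 hour/minute = 0.881 mm/minute.

0.881 mm/minute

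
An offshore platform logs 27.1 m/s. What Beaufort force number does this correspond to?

27.1 m/s lies in the Beaufort 10 band (storm, 24.5–28.4 m/s).

Beaufort force 10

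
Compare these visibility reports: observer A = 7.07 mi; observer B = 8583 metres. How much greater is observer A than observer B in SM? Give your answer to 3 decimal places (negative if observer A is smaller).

observer B: 8583 m = 5.33323 SM.
Difference: 7.07000 − 5.33323 = 1.737 SM.

1.737 SM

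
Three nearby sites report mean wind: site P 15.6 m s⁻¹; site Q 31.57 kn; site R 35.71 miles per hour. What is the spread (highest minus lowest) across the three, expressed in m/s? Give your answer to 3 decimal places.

site Q: 31.57 kt = 16.24101 m/s.
site R: 35.71 mph = 15.96380 m/s.
Spread: 16.24101 − 15.60000 = 0.641 m/s.

0.641 m/s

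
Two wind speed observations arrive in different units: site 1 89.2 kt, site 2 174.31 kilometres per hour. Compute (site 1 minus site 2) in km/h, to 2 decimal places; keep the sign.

site 1: 89.2 kt = 165.1984 km/h.
Difference: 165.1984 − 174.3100 = -9.11 km/h.

-9.11 km/h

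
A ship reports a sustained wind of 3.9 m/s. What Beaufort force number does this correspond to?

Beaufort force 3

3.9 m/s lies in the Beaufort 3 band (gentle breeze, 3.4–5.4 m/s).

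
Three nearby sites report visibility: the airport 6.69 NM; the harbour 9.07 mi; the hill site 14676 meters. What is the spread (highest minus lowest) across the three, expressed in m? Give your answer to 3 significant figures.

2290 m

the airport: 6.69 nmi = 12389.88 m.
the harbour: 9.07 SM = 14596.75 m.
Spread: 14676.00 − 12389.88 = 2290 m.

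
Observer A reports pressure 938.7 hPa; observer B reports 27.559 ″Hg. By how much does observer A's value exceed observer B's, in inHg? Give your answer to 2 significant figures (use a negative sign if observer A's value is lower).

observer A: 938.7 hPa = 27.7198 inHg.
Difference: 27.7198 − 27.5590 = 0.16 inHg.

0.16 inHg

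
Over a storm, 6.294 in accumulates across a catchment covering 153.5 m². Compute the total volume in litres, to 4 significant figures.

Depth: 6.294 in × 25.4 = 159.8676 mm.
1 mm over 1 m² is 1 L, so volume = 159.8676 × 153.5 = 24539.677 L ≈ 24540 L.

24540 litres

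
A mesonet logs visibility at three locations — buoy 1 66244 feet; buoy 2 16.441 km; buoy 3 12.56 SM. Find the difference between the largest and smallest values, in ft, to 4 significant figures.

buoy 2: 16.441 km = 53940.29 ft.
buoy 3: 12.56 SM = 66316.80 ft.
Spread: 66316.80 − 53940.29 = 12380 ft.

12380 ft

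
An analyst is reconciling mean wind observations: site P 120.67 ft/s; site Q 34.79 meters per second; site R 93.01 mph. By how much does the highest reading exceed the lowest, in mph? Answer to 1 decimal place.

15.2 mph

site P: 120.67 ft/s = 82.275 mph.
site Q: 34.79 m/s = 77.823 mph.
Spread: 93.010 − 77.823 = 15.2 mph.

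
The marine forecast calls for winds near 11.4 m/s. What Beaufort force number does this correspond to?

Beaufort force 6

11.4 m/s lies in the Beaufort 6 band (strong breeze, 10.8–13.8 m/s).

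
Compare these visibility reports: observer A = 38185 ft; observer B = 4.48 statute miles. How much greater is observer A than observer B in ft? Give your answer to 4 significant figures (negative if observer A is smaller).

observer B: 4.48 SM = 23654.40 ft.
Difference: 38185.00 − 23654.40 = 14530 ft.

14530 ft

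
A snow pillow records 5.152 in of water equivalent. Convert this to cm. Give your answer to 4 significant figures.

1 in = 2.54 cm, so 5.152 × 2.54 = 13.09 cm.

13.09 cm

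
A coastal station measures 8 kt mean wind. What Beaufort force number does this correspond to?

Beaufort force 3

8 kt lies in the Beaufort 3 band (gentle breeze, 7–10 kt).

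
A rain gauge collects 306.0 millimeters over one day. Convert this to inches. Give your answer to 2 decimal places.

12.05 in

1 mm = 0.0393701 in, so 306.0 × 0.0393701 = 12.05 in.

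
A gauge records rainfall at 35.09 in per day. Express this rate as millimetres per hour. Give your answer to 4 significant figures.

37.14 mm/hour

35.09 in/day × 25.4 mm/in × 0.0416667 day/hour = 37.14 mm/hour.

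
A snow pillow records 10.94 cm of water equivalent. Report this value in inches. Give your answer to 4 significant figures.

1 cm = 0.393701 in, so 10.94 × 0.393701 = 4.307 in.

4.307 in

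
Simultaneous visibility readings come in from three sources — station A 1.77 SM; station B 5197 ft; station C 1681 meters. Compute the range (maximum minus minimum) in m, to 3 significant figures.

1260 m

station A: 1.77 SM = 2848.54 m.
station B: 5197 ft = 1584.05 m.
Spread: 2848.54 − 1584.05 = 1260 m.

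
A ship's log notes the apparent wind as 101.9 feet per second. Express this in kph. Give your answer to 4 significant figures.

111.8 km/h

1 ft/s = 1.09728 km/h, so 101.9 × 1.09728 = 111.8 km/h.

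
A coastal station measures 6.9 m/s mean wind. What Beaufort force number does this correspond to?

Beaufort force 4

6.9 m/s lies in the Beaufort 4 band (moderate breeze, 5.5–7.9 m/s).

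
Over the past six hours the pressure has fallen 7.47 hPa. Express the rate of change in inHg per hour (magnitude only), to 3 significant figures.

7.47 hPa / 6 h × 0.02953 inHg/hPa = 0.0368 inHg/h.

0.0368 inHg per hour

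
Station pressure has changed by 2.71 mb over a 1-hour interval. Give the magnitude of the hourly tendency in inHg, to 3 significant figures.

2.71 mb / 1 h × 0.02953 inHg/mb = 0.0800 inHg/h.

0.0800 inHg per hour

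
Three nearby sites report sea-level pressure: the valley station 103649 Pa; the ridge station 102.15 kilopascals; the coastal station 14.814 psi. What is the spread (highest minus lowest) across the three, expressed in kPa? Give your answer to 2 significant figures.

1.5 kPa

the valley station: 103649 Pa = 103.649 kPa.
the coastal station: 14.814 psi = 102.139 kPa.
Spread: 103.649 − 102.139 = 1.5 kPa.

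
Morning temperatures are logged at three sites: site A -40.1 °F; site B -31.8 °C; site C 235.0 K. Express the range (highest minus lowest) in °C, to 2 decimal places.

site A: -40.1 °F = -40.056 °C.
site C: 235.0 K = -38.150 °C.
Spread: (-31.800) − (-40.056) = 8.256 °C.

8.26 °C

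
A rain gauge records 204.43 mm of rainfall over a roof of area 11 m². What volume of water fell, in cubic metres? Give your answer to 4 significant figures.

2.249 cubic metres

1 mm over 1 m² is 1 L, so volume = 204.43 × 11 = 2248.73 L = 2.249 m³.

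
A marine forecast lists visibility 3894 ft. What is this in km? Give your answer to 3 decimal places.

1 ft = 0.0003048 km, so 3894 × 0.0003048 = 1.187 km.

1.187 km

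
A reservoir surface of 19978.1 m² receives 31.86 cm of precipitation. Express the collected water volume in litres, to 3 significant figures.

Depth: 31.86 cm × 10 = 318.6 mm.
1 mm over 1 m² is 1 L, so volume = 318.6 × 19978.1 = 6365022.7 L ≈ 6370000 L.

6370000 litres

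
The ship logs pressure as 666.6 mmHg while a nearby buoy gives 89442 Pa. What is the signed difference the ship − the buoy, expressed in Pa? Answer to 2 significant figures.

the ship: 666.6 mmHg = 88872.70 Pa.
Difference: 88872.70 − 89442.00 = -570 Pa.

-570 Pa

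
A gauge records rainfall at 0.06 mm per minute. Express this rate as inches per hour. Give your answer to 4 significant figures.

0.06 mm/minute × 0.0393701 in/mm × 60 minute/hour = 0.1417 in/hour.

0.1417 in/hour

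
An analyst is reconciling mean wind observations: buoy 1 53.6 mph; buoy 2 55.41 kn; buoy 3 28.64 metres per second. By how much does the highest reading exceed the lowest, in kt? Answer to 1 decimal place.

9.1 kt

buoy 1: 53.6 mph = 46.577 kt.
buoy 3: 28.64 m/s = 55.672 kt.
Spread: 55.672 − 46.577 = 9.1 kt.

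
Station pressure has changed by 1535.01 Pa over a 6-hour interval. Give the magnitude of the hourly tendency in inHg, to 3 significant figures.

1535.01 Pa / 6 h × 0.0002953 inHg/Pa = 0.0755 inHg/h.

0.0755 inHg per hour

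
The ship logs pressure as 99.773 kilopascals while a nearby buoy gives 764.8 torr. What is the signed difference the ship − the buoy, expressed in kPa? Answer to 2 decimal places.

-2.19 kPa

the buoy: 764.8 mmHg = 101.9650 kPa.
Difference: 99.7730 − 101.9650 = -2.19 kPa.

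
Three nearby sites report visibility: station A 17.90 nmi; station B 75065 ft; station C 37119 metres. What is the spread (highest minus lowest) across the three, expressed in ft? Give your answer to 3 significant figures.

46700 ft

station A: 17.90 nmi = 108762.47 ft.
station C: 37119 m = 121781.50 ft.
Spread: 121781.50 − 75065.00 = 46700 ft.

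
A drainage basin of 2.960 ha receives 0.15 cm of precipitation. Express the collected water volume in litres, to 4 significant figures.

44400 litres

Depth: 0.15 cm × 10 = 1.5 mm.
Area: 2.960 ha = 29600 m².
1 mm over 1 m² is 1 L, so volume = 1.5 × 29600 = 44400 L.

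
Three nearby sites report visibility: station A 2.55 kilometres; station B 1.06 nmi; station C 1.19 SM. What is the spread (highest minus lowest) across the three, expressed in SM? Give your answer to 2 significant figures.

station A: 2.55 km = 1.5845 SM.
station B: 1.06 nmi = 1.2198 SM.
Spread: 1.5845 − 1.1900 = 0.39 SM.

0.39 SM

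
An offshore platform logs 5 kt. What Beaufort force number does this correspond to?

Beaufort force 2

5 kt lies in the Beaufort 2 band (light breeze, 4–6 kt).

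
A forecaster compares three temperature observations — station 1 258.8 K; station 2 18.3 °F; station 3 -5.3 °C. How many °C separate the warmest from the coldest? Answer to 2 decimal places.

9.05 °C

station 1: 258.8 K = -14.350 °C.
station 2: 18.3 °F = -7.611 °C.
Spread: (-5.300) − (-14.350) = 9.050 °C.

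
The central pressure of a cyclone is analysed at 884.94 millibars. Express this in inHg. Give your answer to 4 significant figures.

1 mb = 0.02953 inHg, so 884.94 × 0.02953 = 26.13 inHg.

26.13 inHg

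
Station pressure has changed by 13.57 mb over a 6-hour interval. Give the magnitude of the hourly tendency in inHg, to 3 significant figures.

0.0668 inHg per hour

13.57 mb / 6 h × 0.02953 inHg/mb = 0.0668 inHg/h.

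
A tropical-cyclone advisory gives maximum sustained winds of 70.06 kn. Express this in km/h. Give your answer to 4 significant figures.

1 kt = 1.852 km/h, so 70.06 × 1.852 = 129.8 km/h.

129.8 km/h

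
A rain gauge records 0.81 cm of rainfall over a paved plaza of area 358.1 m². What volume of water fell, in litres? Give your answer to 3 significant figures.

2900 litres

Depth: 0.81 cm × 10 = 8.1 mm.
1 mm over 1 m² is 1 L, so volume = 8.1 × 358.1 = 2900.61 L ≈ 2900 L.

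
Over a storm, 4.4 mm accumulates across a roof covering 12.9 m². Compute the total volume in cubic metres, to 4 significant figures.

1 mm over 1 m² is 1 L, so volume = 4.4 × 12.9 = 56.76 L = 0.05676 m³.

0.05676 cubic metres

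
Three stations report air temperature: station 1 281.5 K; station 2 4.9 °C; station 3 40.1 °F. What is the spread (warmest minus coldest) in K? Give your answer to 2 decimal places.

3.85 K

station 1: 281.5 K = 8.350 °C.
station 3: 40.1 °F = 4.500 °C.
Spread: 8.350 − 4.500 = 3.850 °C.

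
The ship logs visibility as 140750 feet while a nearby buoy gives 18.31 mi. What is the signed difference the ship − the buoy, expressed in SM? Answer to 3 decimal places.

the ship: 140750 ft = 26.65720 SM.
Difference: 26.65720 − 18.31000 = 8.347 SM.

8.347 SM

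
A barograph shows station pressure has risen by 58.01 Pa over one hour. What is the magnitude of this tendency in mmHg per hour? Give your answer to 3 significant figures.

58.01 Pa / 1 h × 0.00750062 mmHg/Pa = 0.435 mmHg/h.

0.435 mmHg per hour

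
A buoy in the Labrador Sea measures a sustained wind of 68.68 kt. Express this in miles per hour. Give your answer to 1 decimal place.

79.0 mph

1 kt = 1.15078 mph, so 68.68 × 1.15078 = 79.0 mph.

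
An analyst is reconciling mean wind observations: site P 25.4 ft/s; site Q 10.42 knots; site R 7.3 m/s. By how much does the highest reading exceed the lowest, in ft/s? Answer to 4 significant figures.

site Q: 10.42 kt = 17.58698 ft/s.
site R: 7.3 m/s = 23.95013 ft/s.
Spread: 25.40000 − 17.58698 = 7.813 ft/s.

7.813 ft/s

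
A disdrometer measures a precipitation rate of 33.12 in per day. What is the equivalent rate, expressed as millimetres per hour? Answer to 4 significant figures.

33.12 in/day × 25.4 mm/in × 0.0416667 day/hour = 35.05 mm/hour.

35.05 mm/hour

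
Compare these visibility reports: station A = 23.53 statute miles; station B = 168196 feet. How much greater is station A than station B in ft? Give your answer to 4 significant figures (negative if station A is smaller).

-43960 ft

station A: 23.53 SM = 124238.40 ft.
Difference: 124238.40 − 168196.00 = -43960 ft.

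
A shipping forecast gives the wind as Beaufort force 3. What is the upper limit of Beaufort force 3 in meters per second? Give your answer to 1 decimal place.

Beaufort 3 (gentle breeze) spans 3.4–5.4 m/s.

5.4 m/s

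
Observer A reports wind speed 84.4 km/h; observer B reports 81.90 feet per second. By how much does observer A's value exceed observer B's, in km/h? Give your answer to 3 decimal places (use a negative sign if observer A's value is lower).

-5.467 km/h

observer B: 81.90 ft/s = 89.86723 km/h.
Difference: 84.40000 − 89.86723 = -5.467 km/h.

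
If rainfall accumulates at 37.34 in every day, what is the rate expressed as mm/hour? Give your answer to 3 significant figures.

39.5 mm/hour

37.34 in/day × 25.4 mm/in × 0.0416667 day/hour = 39.5 mm/hour.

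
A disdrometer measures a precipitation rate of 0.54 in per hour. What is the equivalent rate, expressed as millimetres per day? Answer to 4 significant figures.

329.2 mm/day

0.54 in/hour × 25.4 mm/in × 24 hour/day = 329.2 mm/day.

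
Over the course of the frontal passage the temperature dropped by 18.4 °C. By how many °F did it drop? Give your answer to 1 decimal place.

33.1 °F

Converting a difference, only the 9/5 scale factor applies: Δ°F = 18.4 × 1.8 = 33.1 °F.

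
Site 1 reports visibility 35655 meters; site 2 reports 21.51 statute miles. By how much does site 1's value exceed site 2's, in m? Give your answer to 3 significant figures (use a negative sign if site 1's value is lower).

site 2: 21.51 SM = 34616.99 m.
Difference: 35655.00 − 34616.99 = 1040 m.

1040 m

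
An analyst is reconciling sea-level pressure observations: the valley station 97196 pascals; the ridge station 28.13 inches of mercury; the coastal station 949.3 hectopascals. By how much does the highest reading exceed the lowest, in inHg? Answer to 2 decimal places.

0.67 inHg

the valley station: 97196 Pa = 28.7020 inHg.
the coastal station: 949.3 hPa = 28.0328 inHg.
Spread: 28.7020 − 28.0328 = 0.67 inHg.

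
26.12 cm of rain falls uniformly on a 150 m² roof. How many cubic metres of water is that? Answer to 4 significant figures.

Depth: 26.12 cm × 10 = 261.2 mm.
1 mm over 1 m² is 1 L, so volume = 261.2 × 150 = 39180 L = 39.18 m³.

39.18 cubic metres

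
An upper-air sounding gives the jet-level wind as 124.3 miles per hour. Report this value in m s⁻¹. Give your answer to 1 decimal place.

1 mph = 0.44704 m/s, so 124.3 × 0.44704 = 55.6 m/s.

55.6 m/s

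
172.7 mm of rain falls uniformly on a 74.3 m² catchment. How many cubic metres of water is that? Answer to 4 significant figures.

1 mm over 1 m² is 1 L, so volume = 172.7 × 74.3 = 12831.61 L = 12.83 m³.

12.83 cubic metres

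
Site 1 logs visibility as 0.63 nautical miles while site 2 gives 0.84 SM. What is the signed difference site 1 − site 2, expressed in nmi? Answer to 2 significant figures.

site 2: 0.84 SM = 0.72994 nmi.
Difference: 0.63000 − 0.72994 = -0.10 nmi.

-0.10 nmi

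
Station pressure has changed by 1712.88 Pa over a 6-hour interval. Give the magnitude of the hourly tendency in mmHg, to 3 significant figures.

1712.88 Pa / 6 h × 0.00750062 mmHg/Pa = 2.14 mmHg/h.

2.14 mmHg per hour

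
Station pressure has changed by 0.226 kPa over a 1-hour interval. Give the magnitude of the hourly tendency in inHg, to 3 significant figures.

0.226 kPa / 1 h × 0.2953 inHg/kPa = 0.0667 inHg/h.

0.0667 inHg per hour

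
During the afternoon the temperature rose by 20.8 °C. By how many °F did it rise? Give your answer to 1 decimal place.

37.4 °F

Converting a difference, only the 9/5 scale factor applies: Δ°F = 20.8 × 1.8 = 37.4 °F.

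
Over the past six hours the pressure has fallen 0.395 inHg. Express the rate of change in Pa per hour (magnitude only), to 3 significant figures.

0.395 inHg / 6 h × 3386.39 Pa/inHg = 223 Pa/h.

223 Pa per hour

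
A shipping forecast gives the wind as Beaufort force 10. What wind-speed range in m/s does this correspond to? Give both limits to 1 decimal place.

Beaufort 10 (storm) spans 24.5–28.4 m/s.

24.5 to 28.4 m/s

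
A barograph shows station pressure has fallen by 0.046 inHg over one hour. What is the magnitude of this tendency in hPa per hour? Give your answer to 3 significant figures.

0.046 inHg / 1 h × 33.8639 hPa/inHg = 1.56 hPa/h.

1.56 hPa per hour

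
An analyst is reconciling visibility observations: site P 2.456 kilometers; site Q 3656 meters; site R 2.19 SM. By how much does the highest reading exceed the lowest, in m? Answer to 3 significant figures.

site P: 2.456 km = 2456.00 m.
site R: 2.19 SM = 3524.46 m.
Spread: 3656.00 − 2456.00 = 1200 m.

1200 m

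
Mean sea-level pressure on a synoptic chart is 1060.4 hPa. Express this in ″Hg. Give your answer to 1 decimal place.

1 hPa = 0.02953 inHg, so 1060.4 × 0.02953 = 31.3 inHg.

31.3 inHg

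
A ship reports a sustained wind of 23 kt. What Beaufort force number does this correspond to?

Beaufort force 6

23 kt lies in the Beaufort 6 band (strong breeze, 22–27 kt).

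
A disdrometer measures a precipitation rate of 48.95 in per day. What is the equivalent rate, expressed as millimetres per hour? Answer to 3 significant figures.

51.8 mm/hour

48.95 in/day × 25.4 mm/in × 0.0416667 day/hour = 51.8 mm/hour.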